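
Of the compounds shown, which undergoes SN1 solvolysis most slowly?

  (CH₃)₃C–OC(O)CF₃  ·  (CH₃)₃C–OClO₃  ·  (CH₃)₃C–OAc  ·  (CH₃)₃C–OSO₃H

(CH₃)₃C–OAc

With the same alkyl group throughout, only the leaving group differentiates the rates.
The more stable X⁻ (or X) is on its own — i.e. the weaker a base it is — the better a leaving group it makes.
(CH₃)₃C–OClO₃ loses ClO₄⁻: pKₐ(HClO₄) ≈ -10
(CH₃)₃C–OSO₃H loses HSO₄⁻: pKₐ(H₂SO₄) ≈ -3
(CH₃)₃C–OC(O)CF₃ loses CF₃COO⁻: pKₐ(CF₃COOH) ≈ 0.2
(CH₃)₃C–OAc loses AcO⁻: pKₐ(CH₃COOH) ≈ 4.8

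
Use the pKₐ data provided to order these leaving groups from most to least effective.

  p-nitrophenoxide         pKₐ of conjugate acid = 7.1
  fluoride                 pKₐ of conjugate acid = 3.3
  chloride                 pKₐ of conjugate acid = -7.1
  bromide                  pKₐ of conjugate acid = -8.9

Lower conjugate-acid pKₐ ⇒ weaker base ⇒ better leaving group.
Sorting by the given values: bromide (-8.9), chloride (-7.1), fluoride (3.3), p-nitrophenoxide (7.1).

bromide > chloride > fluoride > p-nitrophenoxide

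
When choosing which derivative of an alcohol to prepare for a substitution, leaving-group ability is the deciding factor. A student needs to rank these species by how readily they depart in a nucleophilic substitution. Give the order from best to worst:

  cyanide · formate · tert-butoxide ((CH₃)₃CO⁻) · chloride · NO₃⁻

chloride > NO₃⁻ > formate > cyanide > tert-butoxide ((CH₃)₃CO⁻)

Leaving-group ability tracks the stability of the departed species; conjugate-acid pKₐ is the usual yardstick (lower pKₐ → better LG).
chloride: pKₐ(HCl) ≈ -7
NO₃⁻: pKₐ(HNO₃) ≈ -1.3 — resonance-delocalised over three oxygens
formate: pKₐ(HCOOH) ≈ 3.8 — resonance-stabilised carboxylate
cyanide: pKₐ(HCN) ≈ 9.2 — sp carbon stabilises the charge somewhat, but still a poor LG
tert-butoxide ((CH₃)₃CO⁻): pKₐ(t-BuOH) ≈ 18 — bulky, strongly basic alkoxide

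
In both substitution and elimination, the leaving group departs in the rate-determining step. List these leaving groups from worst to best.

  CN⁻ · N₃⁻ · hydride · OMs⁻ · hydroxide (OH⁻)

The more stable X⁻ (or X) is on its own — i.e. the weaker a base it is — the better a leaving group it makes.
OMs⁻: pKₐ(CH₃SO₃H (MsOH)) ≈ -1.9
N₃⁻: pKₐ(HN₃) ≈ 4.7
CN⁻: pKₐ(HCN) ≈ 9.2
hydroxide (OH⁻): pKₐ(H₂O) ≈ 15.7
hydride: pKₐ(H₂) ≈ 36
The question asks for worst first, so the sequence is read in increasing leaving-group ability.

hydride < hydroxide (OH⁻) < CN⁻ < N₃⁻ < OMs⁻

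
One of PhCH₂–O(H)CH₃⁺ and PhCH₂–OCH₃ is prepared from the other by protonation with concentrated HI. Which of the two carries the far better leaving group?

From PhCH₂–OCH₃ the departing group would be CH₃O⁻ (pKₐ(CH₃OH) ≈ 15.5). Strong base; alkoxides do not leave unassisted.
From PhCH₂–O(H)CH₃⁺ the leaving group is R'OH (pKₐ(R'OH₂⁺) ≈ -2.4). Neutral; leaves from a protonated ether (an oxonium ion, R–O(H)R'⁺).
Protonation with concentrated HI works by allowing neutral methanol, rather than methoxide, to depart, making PhCH₂–O(H)CH₃⁺ enormously more reactive.

PhCH₂–O(H)CH₃⁺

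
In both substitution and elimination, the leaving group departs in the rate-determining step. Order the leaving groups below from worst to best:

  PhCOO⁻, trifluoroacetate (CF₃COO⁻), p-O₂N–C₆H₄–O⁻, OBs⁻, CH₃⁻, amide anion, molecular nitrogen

CH₃⁻ < amide anion < p-O₂N–C₆H₄–O⁻ < PhCOO⁻ < trifluoroacetate (CF₃COO⁻) < OBs⁻ < molecular nitrogen

A good leaving group is a weak base: the lower the pKₐ of its conjugate acid, the more readily it departs.
molecular nitrogen: no meaningful conjugate acid; N₂ departs as an exceptionally stable neutral molecule
OBs⁻: pKₐ(p-BrC₆H₄SO₃H) ≈ -2.8
trifluoroacetate (CF₃COO⁻): pKₐ(CF₃COOH) ≈ 0.2
PhCOO⁻: pKₐ(C₆H₅COOH) ≈ 4.2
p-O₂N–C₆H₄–O⁻: pKₐ(p-nitrophenol) ≈ 7.2
amide anion: pKₐ(NH₃) ≈ 38
CH₃⁻: pKₐ(CH₄) ≈ 48
Listed from poorest to best leaving group as asked.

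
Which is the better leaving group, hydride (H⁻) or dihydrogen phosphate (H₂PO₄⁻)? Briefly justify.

dihydrogen phosphate (H₂PO₄⁻) is the better leaving group.
pKₐ(H₃PO₄) ≈ 2.1 versus pKₐ(H₂) ≈ 36: dihydrogen phosphate (H₂PO₄⁻) is the much weaker base.
Moderate base; biological leaving group after further activation.

dihydrogen phosphate (H₂PO₄⁻)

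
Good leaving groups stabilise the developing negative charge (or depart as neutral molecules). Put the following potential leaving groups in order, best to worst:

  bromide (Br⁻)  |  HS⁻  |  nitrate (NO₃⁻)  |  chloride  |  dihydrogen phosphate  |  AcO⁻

bromide (Br⁻) > chloride > nitrate (NO₃⁻) > dihydrogen phosphate > AcO⁻ > HS⁻

Rank by basicity of the departing species: weakest base leaves most easily.
bromide (Br⁻): pKₐ(HBr) ≈ -9 — weak base; good leaving group
chloride: pKₐ(HCl) ≈ -7
nitrate (NO₃⁻): pKₐ(HNO₃) ≈ -1.3
dihydrogen phosphate: pKₐ(H₃PO₄) ≈ 2.1 — moderate base; biological leaving group after further activation
AcO⁻: pKₐ(CH₃COOH) ≈ 4.8
HS⁻: pKₐ(H₂S) ≈ 7 — larger and more polarisable than the oxygen analogue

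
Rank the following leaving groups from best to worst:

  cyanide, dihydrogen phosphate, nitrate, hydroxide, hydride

nitrate > dihydrogen phosphate > cyanide > hydroxide > hydride

A good leaving group is a weak base: the lower the pKₐ of its conjugate acid, the more readily it departs.
nitrate: pKₐ(HNO₃) ≈ -1.3 — resonance-delocalised over three oxygens
dihydrogen phosphate: pKₐ(H₃PO₄) ≈ 2.1 — moderate base; biological leaving group after further activation
cyanide: pKₐ(HCN) ≈ 9.2 — sp carbon stabilises the charge somewhat, but still a poor LG
hydroxide: pKₐ(H₂O) ≈ 15.7
hydride: pKₐ(H₂) ≈ 36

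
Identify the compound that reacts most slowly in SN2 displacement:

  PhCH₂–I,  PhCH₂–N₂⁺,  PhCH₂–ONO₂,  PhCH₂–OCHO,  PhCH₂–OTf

PhCH₂–OCHO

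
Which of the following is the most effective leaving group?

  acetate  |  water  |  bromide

Rank by basicity of the departing species: weakest base leaves most easily.
bromide: pKₐ(HBr) ≈ -9
water: pKₐ(H₃O⁺) ≈ -1.7
acetate: pKₐ(CH₃COOH) ≈ 4.8

bromide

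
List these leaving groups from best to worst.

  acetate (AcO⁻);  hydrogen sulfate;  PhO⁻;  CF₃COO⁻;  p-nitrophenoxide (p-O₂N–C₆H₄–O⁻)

hydrogen sulfate > CF₃COO⁻ > acetate (AcO⁻) > p-nitrophenoxide (p-O₂N–C₆H₄–O⁻) > PhO⁻

Leaving-group ability tracks the stability of the departed species; conjugate-acid pKₐ is the usual yardstick (lower pKₐ → better LG).
hydrogen sulfate: pKₐ(H₂SO₄) ≈ -3
CF₃COO⁻: pKₐ(CF₃COOH) ≈ 0.2
acetate (AcO⁻): pKₐ(CH₃COOH) ≈ 4.8 — resonance-stabilised but still a weak base
p-nitrophenoxide (p-O₂N–C₆H₄–O⁻): pKₐ(p-nitrophenol) ≈ 7.2 — nitro group delocalises the charge; the classic chromogenic LG
PhO⁻: pKₐ(C₆H₅OH (phenol)) ≈ 10 — resonance into the ring helps, but still a poor LG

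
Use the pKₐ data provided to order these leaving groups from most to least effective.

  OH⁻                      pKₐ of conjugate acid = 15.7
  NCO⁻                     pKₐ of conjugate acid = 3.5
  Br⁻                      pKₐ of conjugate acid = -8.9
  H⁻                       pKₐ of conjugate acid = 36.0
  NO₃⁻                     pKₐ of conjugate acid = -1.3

Br⁻ > NO₃⁻ > NCO⁻ > OH⁻ > H⁻

Lower conjugate-acid pKₐ ⇒ weaker base ⇒ better leaving group.
Sorting by the given values: Br⁻ (-8.9), NO₃⁻ (-1.3), NCO⁻ (3.5), OH⁻ (15.7), H⁻ (36.0).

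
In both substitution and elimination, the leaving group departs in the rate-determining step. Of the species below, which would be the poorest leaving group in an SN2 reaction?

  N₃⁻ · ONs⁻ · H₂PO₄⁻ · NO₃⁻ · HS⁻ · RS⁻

RS⁻

Leaving-group ability tracks the stability of the departed species; conjugate-acid pKₐ is the usual yardstick (lower pKₐ → better LG).
ONs⁻: pKₐ(p-O₂NC₆H₄SO₃H) ≈ -3.5
NO₃⁻: pKₐ(HNO₃) ≈ -1.3
H₂PO₄⁻: pKₐ(H₃PO₄) ≈ 2.1
N₃⁻: pKₐ(HN₃) ≈ 4.7
HS⁻: pKₐ(H₂S) ≈ 7
RS⁻: pKₐ(RSH (a thiol)) ≈ 10.5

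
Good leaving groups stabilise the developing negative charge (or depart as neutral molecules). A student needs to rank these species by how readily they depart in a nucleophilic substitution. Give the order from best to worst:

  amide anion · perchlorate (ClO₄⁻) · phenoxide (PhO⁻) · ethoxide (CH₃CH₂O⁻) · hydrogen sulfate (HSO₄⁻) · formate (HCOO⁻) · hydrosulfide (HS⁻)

perchlorate (ClO₄⁻) > hydrogen sulfate (HSO₄⁻) > formate (HCOO⁻) > hydrosulfide (HS⁻) > phenoxide (PhO⁻) > ethoxide (CH₃CH₂O⁻) > amide anion

Leaving-group ability tracks the stability of the departed species; conjugate-acid pKₐ is the usual yardstick (lower pKₐ → better LG).
perchlorate (ClO₄⁻): pKₐ(HClO₄) ≈ -10
hydrogen sulfate (HSO₄⁻): pKₐ(H₂SO₄) ≈ -3 — conjugate base of a strong mineral acid
formate (HCOO⁻): pKₐ(HCOOH) ≈ 3.8 — resonance-stabilised carboxylate
hydrosulfide (HS⁻): pKₐ(H₂S) ≈ 7
phenoxide (PhO⁻): pKₐ(C₆H₅OH (phenol)) ≈ 10 — resonance into the ring helps, but still a poor LG
ethoxide (CH₃CH₂O⁻): pKₐ(CH₃CH₂OH) ≈ 16 — strong base; alkoxides do not leave unassisted
amide anion: pKₐ(NH₃) ≈ 38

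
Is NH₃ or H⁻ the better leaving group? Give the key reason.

NH₃ is the better leaving group.
pKₐ(NH₄⁺) ≈ 9.2 versus pKₐ(H₂) ≈ 36: NH₃ is the much weaker base.
Neutral but moderately basic; leaves from R–NH₃⁺.

NH₃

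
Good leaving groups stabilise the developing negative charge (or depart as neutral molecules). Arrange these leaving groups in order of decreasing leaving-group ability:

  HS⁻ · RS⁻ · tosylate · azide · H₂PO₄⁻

Leaving-group ability tracks the stability of the departed species; conjugate-acid pKₐ is the usual yardstick (lower pKₐ → better LG).
tosylate: pKₐ(p-CH₃C₆H₄SO₃H (TsOH)) ≈ -2.8 — resonance-delocalised arenesulfonate
H₂PO₄⁻: pKₐ(H₃PO₄) ≈ 2.1
azide: pKₐ(HN₃) ≈ 4.7
HS⁻: pKₐ(H₂S) ≈ 7 — larger and more polarisable than the oxygen analogue
RS⁻: pKₐ(RSH (a thiol)) ≈ 10.5 — moderately basic; rarely leaves without activation

tosylate > H₂PO₄⁻ > azide > HS⁻ > RS⁻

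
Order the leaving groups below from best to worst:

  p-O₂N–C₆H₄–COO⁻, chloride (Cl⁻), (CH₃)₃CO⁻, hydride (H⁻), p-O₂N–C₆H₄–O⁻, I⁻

I⁻ > chloride (Cl⁻) > p-O₂N–C₆H₄–COO⁻ > p-O₂N–C₆H₄–O⁻ > (CH₃)₃CO⁻ > hydride (H⁻)

The more stable X⁻ (or X) is on its own — i.e. the weaker a base it is — the better a leaving group it makes.
I⁻: pKₐ(HI) ≈ -10
chloride (Cl⁻): pKₐ(HCl) ≈ -7
p-O₂N–C₆H₄–COO⁻: pKₐ(p-nitrobenzoic acid) ≈ 3.4 — electron-withdrawing nitro group stabilises the carboxylate
p-O₂N–C₆H₄–O⁻: pKₐ(p-nitrophenol) ≈ 7.2 — nitro group delocalises the charge; the classic chromogenic LG
(CH₃)₃CO⁻: pKₐ(t-BuOH) ≈ 18 — bulky, strongly basic alkoxide
hydride (H⁻): pKₐ(H₂) ≈ 36 — extremely strong base; leaves only in special hydride-transfer contexts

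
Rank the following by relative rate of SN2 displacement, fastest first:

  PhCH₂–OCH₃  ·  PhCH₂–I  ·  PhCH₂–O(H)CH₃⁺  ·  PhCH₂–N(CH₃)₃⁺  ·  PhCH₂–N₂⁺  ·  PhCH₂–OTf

Same R in every case — rank the leaving groups.
Leaving-group ability tracks the stability of the departed species; conjugate-acid pKₐ is the usual yardstick (lower pKₐ → better LG).
PhCH₂–N₂⁺ loses N₂: no meaningful conjugate acid; N₂ departs as an exceptionally stable neutral molecule
PhCH₂–OTf loses OTf⁻: pKₐ(CF₃SO₃H (triflic acid)) ≈ -14
PhCH₂–I loses I⁻: pKₐ(HI) ≈ -10
PhCH₂–O(H)CH₃⁺ loses R'OH: pKₐ(R'OH₂⁺) ≈ -2.4
PhCH₂–N(CH₃)₃⁺ loses NR'₃: pKₐ(R'₃NH⁺) ≈ 10.7
PhCH₂–OCH₃ loses CH₃O⁻: pKₐ(CH₃OH) ≈ 15.5

PhCH₂–N₂⁺ > PhCH₂–OTf > PhCH₂–I > PhCH₂–O(H)CH₃⁺ > PhCH₂–N(CH₃)₃⁺ > PhCH₂–OCH₃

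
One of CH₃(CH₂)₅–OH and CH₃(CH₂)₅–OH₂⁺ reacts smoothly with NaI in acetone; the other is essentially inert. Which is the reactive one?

From CH₃(CH₂)₅–OH the departing group would be OH⁻ (pKₐ(H₂O) ≈ 15.7). Strong base; essentially never leaves without prior activation.
From CH₃(CH₂)₅–OH₂⁺ the leaving group is H₂O (pKₐ(H₃O⁺) ≈ -1.7). Neutral; leaves from a protonated alcohol (R–OH₂⁺).
(In practice CH₃(CH₂)₅–OH₂⁺ is made from CH₃(CH₂)₅–OH by protonation with strong acid, converting the leaving group from hydroxide to neutral water.)

CH₃(CH₂)₅–OH₂⁺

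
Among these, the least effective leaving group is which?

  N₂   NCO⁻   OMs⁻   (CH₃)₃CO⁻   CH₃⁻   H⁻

CH₃⁻

Rank by basicity of the departing species: weakest base leaves most easily.
N₂: no meaningful conjugate acid; N₂ departs as an exceptionally stable neutral molecule
OMs⁻: pKₐ(CH₃SO₃H (MsOH)) ≈ -1.9
NCO⁻: pKₐ(HOCN) ≈ 3.5
(CH₃)₃CO⁻: pKₐ(t-BuOH) ≈ 18
H⁻: pKₐ(H₂) ≈ 36
CH₃⁻: pKₐ(CH₄) ≈ 48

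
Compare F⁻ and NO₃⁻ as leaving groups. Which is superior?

NO₃⁻ is the better leaving group.
pKₐ(HNO₃) ≈ -1.3 versus pKₐ(HF) ≈ 3.2: NO₃⁻ is the much weaker base.
Resonance-delocalised over three oxygens.

NO₃⁻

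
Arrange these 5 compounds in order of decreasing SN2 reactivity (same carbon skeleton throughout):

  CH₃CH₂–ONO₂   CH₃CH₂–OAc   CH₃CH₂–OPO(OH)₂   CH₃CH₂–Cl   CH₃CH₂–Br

The skeletons are identical, so relative rate is governed entirely by leaving-group ability.
A good leaving group is a weak base: the lower the pKₐ of its conjugate acid, the more readily it departs.
CH₃CH₂–Br loses Br⁻: pKₐ(HBr) ≈ -9
CH₃CH₂–Cl loses Cl⁻: pKₐ(HCl) ≈ -7
CH₃CH₂–ONO₂ loses NO₃⁻: pKₐ(HNO₃) ≈ -1.3
CH₃CH₂–OPO(OH)₂ loses H₂PO₄⁻: pKₐ(H₃PO₄) ≈ 2.1
CH₃CH₂–OAc loses AcO⁻: pKₐ(CH₃COOH) ≈ 4.8

CH₃CH₂–Br > CH₃CH₂–Cl > CH₃CH₂–ONO₂ > CH₃CH₂–OPO(OH)₂ > CH₃CH₂–OAc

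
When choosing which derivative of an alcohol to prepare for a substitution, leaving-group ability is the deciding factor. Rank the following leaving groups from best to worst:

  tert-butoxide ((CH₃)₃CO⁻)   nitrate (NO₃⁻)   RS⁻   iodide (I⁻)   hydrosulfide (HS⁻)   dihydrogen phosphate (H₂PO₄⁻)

iodide (I⁻) > nitrate (NO₃⁻) > dihydrogen phosphate (H₂PO₄⁻) > hydrosulfide (HS⁻) > RS⁻ > tert-butoxide ((CH₃)₃CO⁻)

The more stable X⁻ (or X) is on its own — i.e. the weaker a base it is — the better a leaving group it makes.
iodide (I⁻): pKₐ(HI) ≈ -10 — large, highly polarisable; very weak base
nitrate (NO₃⁻): pKₐ(HNO₃) ≈ -1.3
dihydrogen phosphate (H₂PO₄⁻): pKₐ(H₃PO₄) ≈ 2.1 — moderate base; biological leaving group after further activation
hydrosulfide (HS⁻): pKₐ(H₂S) ≈ 7 — larger and more polarisable than the oxygen analogue
RS⁻: pKₐ(RSH (a thiol)) ≈ 10.5
tert-butoxide ((CH₃)₃CO⁻): pKₐ(t-BuOH) ≈ 18 — bulky, strongly basic alkoxide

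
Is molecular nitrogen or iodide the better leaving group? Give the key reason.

molecular nitrogen

molecular nitrogen is the better leaving group.
N₂ is the ultimate leaving group — it departs as an exceptionally stable neutral molecule, whereas iodide (pKₐ(HI) ≈ -10) is far more basic.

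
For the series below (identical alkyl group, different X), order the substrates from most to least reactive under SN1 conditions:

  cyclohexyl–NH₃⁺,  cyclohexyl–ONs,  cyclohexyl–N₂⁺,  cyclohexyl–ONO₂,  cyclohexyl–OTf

cyclohexyl–N₂⁺ > cyclohexyl–OTf > cyclohexyl–ONs > cyclohexyl–ONO₂ > cyclohexyl–NH₃⁺

With the same alkyl group throughout, only the leaving group differentiates the rates.
The more stable X⁻ (or X) is on its own — i.e. the weaker a base it is — the better a leaving group it makes.
cyclohexyl–N₂⁺ loses N₂: no meaningful conjugate acid; N₂ departs as an exceptionally stable neutral molecule
cyclohexyl–OTf loses OTf⁻: pKₐ(CF₃SO₃H (triflic acid)) ≈ -14
cyclohexyl–ONs loses ONs⁻: pKₐ(p-O₂NC₆H₄SO₃H) ≈ -3.5
cyclohexyl–ONO₂ loses NO₃⁻: pKₐ(HNO₃) ≈ -1.3
cyclohexyl–NH₃⁺ loses NH₃: pKₐ(NH₄⁺) ≈ 9.2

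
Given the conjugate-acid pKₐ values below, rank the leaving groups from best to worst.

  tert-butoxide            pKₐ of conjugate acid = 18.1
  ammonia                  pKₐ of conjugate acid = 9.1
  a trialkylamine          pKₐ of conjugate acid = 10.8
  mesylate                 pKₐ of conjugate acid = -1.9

mesylate > ammonia > a trialkylamine > tert-butoxide

Lower conjugate-acid pKₐ ⇒ weaker base ⇒ better leaving group.
Sorting by the given values: mesylate (-1.9), ammonia (9.1), a trialkylamine (10.8), tert-butoxide (18.1).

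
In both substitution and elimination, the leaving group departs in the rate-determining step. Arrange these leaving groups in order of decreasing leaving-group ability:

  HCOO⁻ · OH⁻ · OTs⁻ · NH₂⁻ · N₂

The more stable X⁻ (or X) is on its own — i.e. the weaker a base it is — the better a leaving group it makes.
N₂: no meaningful conjugate acid; N₂ departs as an exceptionally stable neutral molecule
OTs⁻: pKₐ(p-CH₃C₆H₄SO₃H (TsOH)) ≈ -2.8 — resonance-delocalised arenesulfonate
HCOO⁻: pKₐ(HCOOH) ≈ 3.8 — resonance-stabilised carboxylate
OH⁻: pKₐ(H₂O) ≈ 15.7
NH₂⁻: pKₐ(NH₃) ≈ 38

N₂ > OTs⁻ > HCOO⁻ > OH⁻ > NH₂⁻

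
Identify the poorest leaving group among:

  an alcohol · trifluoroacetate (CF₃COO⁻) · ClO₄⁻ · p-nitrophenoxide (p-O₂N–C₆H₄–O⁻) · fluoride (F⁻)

Rank by basicity of the departing species: weakest base leaves most easily.
ClO₄⁻: pKₐ(HClO₄) ≈ -10
an alcohol: pKₐ(R'OH₂⁺) ≈ -2.4
trifluoroacetate (CF₃COO⁻): pKₐ(CF₃COOH) ≈ 0.2
fluoride (F⁻): pKₐ(HF) ≈ 3.2
p-nitrophenoxide (p-O₂N–C₆H₄–O⁻): pKₐ(p-nitrophenol) ≈ 7.2

p-nitrophenoxide (p-O₂N–C₆H₄–O⁻)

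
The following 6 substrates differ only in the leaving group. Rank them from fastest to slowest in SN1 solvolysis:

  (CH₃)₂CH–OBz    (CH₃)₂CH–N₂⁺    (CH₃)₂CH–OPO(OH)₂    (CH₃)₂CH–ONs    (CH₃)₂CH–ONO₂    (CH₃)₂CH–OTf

Same R in every case — rank the leaving groups.
The more stable X⁻ (or X) is on its own — i.e. the weaker a base it is — the better a leaving group it makes.
(CH₃)₂CH–N₂⁺ loses N₂: no meaningful conjugate acid; N₂ departs as an exceptionally stable neutral molecule
(CH₃)₂CH–OTf loses OTf⁻: pKₐ(CF₃SO₃H (triflic acid)) ≈ -14
(CH₃)₂CH–ONs loses ONs⁻: pKₐ(p-O₂NC₆H₄SO₃H) ≈ -3.5
(CH₃)₂CH–ONO₂ loses NO₃⁻: pKₐ(HNO₃) ≈ -1.3
(CH₃)₂CH–OPO(OH)₂ loses H₂PO₄⁻: pKₐ(H₃PO₄) ≈ 2.1
(CH₃)₂CH–OBz loses PhCOO⁻: pKₐ(C₆H₅COOH) ≈ 4.2

(CH₃)₂CH–N₂⁺ > (CH₃)₂CH–OTf > (CH₃)₂CH–ONs > (CH₃)₂CH–ONO₂ > (CH₃)₂CH–OPO(OH)₂ > (CH₃)₂CH–OBz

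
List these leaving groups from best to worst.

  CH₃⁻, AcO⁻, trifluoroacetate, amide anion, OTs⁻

The more stable X⁻ (or X) is on its own — i.e. the weaker a base it is — the better a leaving group it makes.
OTs⁻: pKₐ(p-CH₃C₆H₄SO₃H (TsOH)) ≈ -2.8
trifluoroacetate: pKₐ(CF₃COOH) ≈ 0.2
AcO⁻: pKₐ(CH₃COOH) ≈ 4.8
amide anion: pKₐ(NH₃) ≈ 38
CH₃⁻: pKₐ(CH₄) ≈ 48

OTs⁻ > trifluoroacetate > AcO⁻ > amide anion > CH₃⁻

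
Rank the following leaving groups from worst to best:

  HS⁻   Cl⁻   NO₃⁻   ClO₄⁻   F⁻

Leaving-group ability tracks the stability of the departed species; conjugate-acid pKₐ is the usual yardstick (lower pKₐ → better LG).
ClO₄⁻: pKₐ(HClO₄) ≈ -10
Cl⁻: pKₐ(HCl) ≈ -7
NO₃⁻: pKₐ(HNO₃) ≈ -1.3
F⁻: pKₐ(HF) ≈ 3.2
HS⁻: pKₐ(H₂S) ≈ 7
Reversing gives the worst-to-best order requested.

HS⁻ < F⁻ < NO₃⁻ < Cl⁻ < ClO₄⁻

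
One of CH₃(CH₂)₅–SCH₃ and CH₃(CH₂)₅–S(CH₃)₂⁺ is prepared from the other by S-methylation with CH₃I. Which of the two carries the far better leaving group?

CH₃(CH₂)₅–S(CH₃)₂⁺

From CH₃(CH₂)₅–SCH₃ the departing group would be RS⁻ (pKₐ(RSH (a thiol)) ≈ 10.5). Moderately basic; rarely leaves without activation.
From CH₃(CH₂)₅–S(CH₃)₂⁺ the leaving group is SR'₂ (pKₐ(R'₂SH⁺) ≈ -7). Neutral; leaves from a sulfonium salt (R–SR'₂⁺).
S-methylation with CH₃I works by allowing neutral dimethyl sulfide, rather than methanethiolate, to depart, making CH₃(CH₂)₅–S(CH₃)₂⁺ enormously more reactive.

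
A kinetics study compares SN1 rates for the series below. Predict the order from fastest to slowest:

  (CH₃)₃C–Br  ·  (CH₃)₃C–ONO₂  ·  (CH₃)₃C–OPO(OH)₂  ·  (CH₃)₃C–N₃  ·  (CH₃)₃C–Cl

The skeletons are identical, so relative rate is governed entirely by leaving-group ability.
A good leaving group is a weak base: the lower the pKₐ of its conjugate acid, the more readily it departs.
(CH₃)₃C–Br loses Br⁻: pKₐ(HBr) ≈ -9
(CH₃)₃C–Cl loses Cl⁻: pKₐ(HCl) ≈ -7
(CH₃)₃C–ONO₂ loses NO₃⁻: pKₐ(HNO₃) ≈ -1.3
(CH₃)₃C–OPO(OH)₂ loses H₂PO₄⁻: pKₐ(H₃PO₄) ≈ 2.1
(CH₃)₃C–N₃ loses N₃⁻: pKₐ(HN₃) ≈ 4.7

(CH₃)₃C–Br > (CH₃)₃C–Cl > (CH₃)₃C–ONO₂ > (CH₃)₃C–OPO(OH)₂ > (CH₃)₃C–N₃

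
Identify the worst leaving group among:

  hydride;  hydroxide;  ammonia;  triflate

triflate: pKₐ(CF₃SO₃H (triflic acid)) ≈ -14
ammonia: pKₐ(NH₄⁺) ≈ 9.2
hydroxide: pKₐ(H₂O) ≈ 15.7
hydride: pKₐ(H₂) ≈ 36

hydride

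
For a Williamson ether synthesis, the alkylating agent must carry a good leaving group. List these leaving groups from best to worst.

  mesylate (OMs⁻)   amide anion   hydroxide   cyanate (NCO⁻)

mesylate (OMs⁻) > cyanate (NCO⁻) > hydroxide > amide anion

The more stable X⁻ (or X) is on its own — i.e. the weaker a base it is — the better a leaving group it makes.
mesylate (OMs⁻): pKₐ(CH₃SO₃H (MsOH)) ≈ -1.9
cyanate (NCO⁻): pKₐ(HOCN) ≈ 3.5
hydroxide: pKₐ(H₂O) ≈ 15.7
amide anion: pKₐ(NH₃) ≈ 38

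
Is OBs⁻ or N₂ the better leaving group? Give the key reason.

N₂ is the better leaving group.
N₂ is the ultimate leaving group — it departs as an exceptionally stable neutral molecule, whereas OBs⁻ (pKₐ(p-BrC₆H₄SO₃H) ≈ -2.8) is far more basic.

N₂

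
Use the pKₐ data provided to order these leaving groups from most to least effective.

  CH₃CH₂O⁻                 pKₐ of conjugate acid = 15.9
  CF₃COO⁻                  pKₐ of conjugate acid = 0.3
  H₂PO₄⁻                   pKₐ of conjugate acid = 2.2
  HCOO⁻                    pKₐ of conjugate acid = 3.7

Lower conjugate-acid pKₐ ⇒ weaker base ⇒ better leaving group.
Sorting by the given values: CF₃COO⁻ (0.3), H₂PO₄⁻ (2.2), HCOO⁻ (3.7), CH₃CH₂O⁻ (15.9).

CF₃COO⁻ > H₂PO₄⁻ > HCOO⁻ > CH₃CH₂O⁻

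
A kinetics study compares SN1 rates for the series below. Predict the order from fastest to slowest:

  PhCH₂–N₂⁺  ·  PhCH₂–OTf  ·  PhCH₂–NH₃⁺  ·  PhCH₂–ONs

The skeletons are identical, so relative rate is governed entirely by leaving-group ability.
The more stable X⁻ (or X) is on its own — i.e. the weaker a base it is — the better a leaving group it makes.
PhCH₂–N₂⁺ loses N₂: no meaningful conjugate acid; N₂ departs as an exceptionally stable neutral molecule
PhCH₂–OTf loses OTf⁻: pKₐ(CF₃SO₃H (triflic acid)) ≈ -14
PhCH₂–ONs loses ONs⁻: pKₐ(p-O₂NC₆H₄SO₃H) ≈ -3.5
PhCH₂–NH₃⁺ loses NH₃: pKₐ(NH₄⁺) ≈ 9.2

PhCH₂–N₂⁺ > PhCH₂–OTf > PhCH₂–ONs > PhCH₂–NH₃⁺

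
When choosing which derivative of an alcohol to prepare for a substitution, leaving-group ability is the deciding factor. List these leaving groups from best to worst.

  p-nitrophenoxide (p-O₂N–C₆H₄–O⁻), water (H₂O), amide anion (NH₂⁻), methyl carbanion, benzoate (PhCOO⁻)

water (H₂O) > benzoate (PhCOO⁻) > p-nitrophenoxide (p-O₂N–C₆H₄–O⁻) > amide anion (NH₂⁻) > methyl carbanion

Rank by basicity of the departing species: weakest base leaves most easily.
water (H₂O): pKₐ(H₃O⁺) ≈ -1.7
benzoate (PhCOO⁻): pKₐ(C₆H₅COOH) ≈ 4.2
p-nitrophenoxide (p-O₂N–C₆H₄–O⁻): pKₐ(p-nitrophenol) ≈ 7.2
amide anion (NH₂⁻): pKₐ(NH₃) ≈ 38
methyl carbanion: pKₐ(CH₄) ≈ 48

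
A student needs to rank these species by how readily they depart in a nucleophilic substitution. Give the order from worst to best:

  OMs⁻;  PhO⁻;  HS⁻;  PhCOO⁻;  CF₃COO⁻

The more stable X⁻ (or X) is on its own — i.e. the weaker a base it is — the better a leaving group it makes.
OMs⁻: pKₐ(CH₃SO₃H (MsOH)) ≈ -1.9
CF₃COO⁻: pKₐ(CF₃COOH) ≈ 0.2 — strongly electron-withdrawing CF₃ stabilises the carboxylate
PhCOO⁻: pKₐ(C₆H₅COOH) ≈ 4.2 — aryl carboxylate
HS⁻: pKₐ(H₂S) ≈ 7 — larger and more polarisable than the oxygen analogue
PhO⁻: pKₐ(C₆H₅OH (phenol)) ≈ 10 — resonance into the ring helps, but still a poor LG
Reversing gives the worst-to-best order requested.

PhO⁻ < HS⁻ < PhCOO⁻ < CF₃COO⁻ < OMs⁻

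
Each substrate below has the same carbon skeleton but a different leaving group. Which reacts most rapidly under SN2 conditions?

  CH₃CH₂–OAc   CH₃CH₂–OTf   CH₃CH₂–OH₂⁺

Same R in every case — rank the leaving groups.
Rank by basicity of the departing species: weakest base leaves most easily.
CH₃CH₂–OTf loses OTf⁻: pKₐ(CF₃SO₃H (triflic acid)) ≈ -14
CH₃CH₂–OH₂⁺ loses H₂O: pKₐ(H₃O⁺) ≈ -1.7
CH₃CH₂–OAc loses AcO⁻: pKₐ(CH₃COOH) ≈ 4.8

CH₃CH₂–OTf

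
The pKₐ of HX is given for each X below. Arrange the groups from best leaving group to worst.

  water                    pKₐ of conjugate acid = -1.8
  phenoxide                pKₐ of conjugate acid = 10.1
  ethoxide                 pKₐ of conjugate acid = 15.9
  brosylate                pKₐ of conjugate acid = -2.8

Lower conjugate-acid pKₐ ⇒ weaker base ⇒ better leaving group.
Sorting by the given values: brosylate (-2.8), water (-1.8), phenoxide (10.1), ethoxide (15.9).

brosylate > water > phenoxide > ethoxide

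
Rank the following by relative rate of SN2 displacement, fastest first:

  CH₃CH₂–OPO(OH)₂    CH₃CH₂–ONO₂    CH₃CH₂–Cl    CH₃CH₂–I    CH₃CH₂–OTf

Same R in every case — rank the leaving groups.
A good leaving group is a weak base: the lower the pKₐ of its conjugate acid, the more readily it departs.
CH₃CH₂–OTf loses OTf⁻: pKₐ(CF₃SO₃H (triflic acid)) ≈ -14
CH₃CH₂–I loses I⁻: pKₐ(HI) ≈ -10
CH₃CH₂–Cl loses Cl⁻: pKₐ(HCl) ≈ -7
CH₃CH₂–ONO₂ loses NO₃⁻: pKₐ(HNO₃) ≈ -1.3
CH₃CH₂–OPO(OH)₂ loses H₂PO₄⁻: pKₐ(H₃PO₄) ≈ 2.1

CH₃CH₂–OTf > CH₃CH₂–I > CH₃CH₂–Cl > CH₃CH₂–ONO₂ > CH₃CH₂–OPO(OH)₂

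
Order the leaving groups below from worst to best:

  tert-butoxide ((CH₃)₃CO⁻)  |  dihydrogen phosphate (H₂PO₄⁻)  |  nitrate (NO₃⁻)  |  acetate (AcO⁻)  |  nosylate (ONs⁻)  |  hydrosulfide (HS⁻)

tert-butoxide ((CH₃)₃CO⁻) < hydrosulfide (HS⁻) < acetate (AcO⁻) < dihydrogen phosphate (H₂PO₄⁻) < nitrate (NO₃⁻) < nosylate (ONs⁻)

Rank by basicity of the departing species: weakest base leaves most easily.
nosylate (ONs⁻): pKₐ(p-O₂NC₆H₄SO₃H) ≈ -3.5
nitrate (NO₃⁻): pKₐ(HNO₃) ≈ -1.3 — resonance-delocalised over three oxygens
dihydrogen phosphate (H₂PO₄⁻): pKₐ(H₃PO₄) ≈ 2.1 — moderate base; biological leaving group after further activation
acetate (AcO⁻): pKₐ(CH₃COOH) ≈ 4.8 — resonance-stabilised but still a weak base
hydrosulfide (HS⁻): pKₐ(H₂S) ≈ 7 — larger and more polarisable than the oxygen analogue
tert-butoxide ((CH₃)₃CO⁻): pKₐ(t-BuOH) ≈ 18 — bulky, strongly basic alkoxide
The question asks for worst first, so the sequence is read in increasing leaving-group ability.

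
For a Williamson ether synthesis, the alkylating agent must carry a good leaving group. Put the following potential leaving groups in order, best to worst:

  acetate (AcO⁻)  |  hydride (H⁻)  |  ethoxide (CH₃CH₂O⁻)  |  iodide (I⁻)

The more stable X⁻ (or X) is on its own — i.e. the weaker a base it is — the better a leaving group it makes.
iodide (I⁻): pKₐ(HI) ≈ -10
acetate (AcO⁻): pKₐ(CH₃COOH) ≈ 4.8
ethoxide (CH₃CH₂O⁻): pKₐ(CH₃CH₂OH) ≈ 16
hydride (H⁻): pKₐ(H₂) ≈ 36

iodide (I⁻) > acetate (AcO⁻) > ethoxide (CH₃CH₂O⁻) > hydride (H⁻)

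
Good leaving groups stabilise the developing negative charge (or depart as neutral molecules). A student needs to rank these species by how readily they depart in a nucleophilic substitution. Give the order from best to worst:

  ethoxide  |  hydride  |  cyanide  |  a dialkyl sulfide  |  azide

a dialkyl sulfide: pKₐ(R'₂SH⁺) ≈ -7 — neutral; leaves from a sulfonium salt (R–SR'₂⁺)
azide: pKₐ(HN₃) ≈ 4.7 — linear, resonance-stabilised
cyanide: pKₐ(HCN) ≈ 9.2
ethoxide: pKₐ(CH₃CH₂OH) ≈ 16 — strong base; alkoxides do not leave unassisted
hydride: pKₐ(H₂) ≈ 36 — extremely strong base; leaves only in special hydride-transfer contexts

a dialkyl sulfide > azide > cyanide > ethoxide > hydride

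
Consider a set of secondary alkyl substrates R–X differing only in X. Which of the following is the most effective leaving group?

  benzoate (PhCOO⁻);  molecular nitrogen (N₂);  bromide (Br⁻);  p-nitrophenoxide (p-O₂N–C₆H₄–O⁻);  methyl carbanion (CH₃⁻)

molecular nitrogen (N₂)

molecular nitrogen (N₂): no meaningful conjugate acid; N₂ departs as an exceptionally stable neutral molecule
bromide (Br⁻): pKₐ(HBr) ≈ -9
benzoate (PhCOO⁻): pKₐ(C₆H₅COOH) ≈ 4.2
p-nitrophenoxide (p-O₂N–C₆H₄–O⁻): pKₐ(p-nitrophenol) ≈ 7.2
methyl carbanion (CH₃⁻): pKₐ(CH₄) ≈ 48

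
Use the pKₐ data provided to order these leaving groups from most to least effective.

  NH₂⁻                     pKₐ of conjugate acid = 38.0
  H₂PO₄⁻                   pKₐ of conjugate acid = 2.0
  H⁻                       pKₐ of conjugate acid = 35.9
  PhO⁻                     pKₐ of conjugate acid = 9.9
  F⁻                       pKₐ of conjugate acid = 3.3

H₂PO₄⁻ > F⁻ > PhO⁻ > H⁻ > NH₂⁻

Lower conjugate-acid pKₐ ⇒ weaker base ⇒ better leaving group.
Sorting by the given values: H₂PO₄⁻ (2.0), F⁻ (3.3), PhO⁻ (9.9), H⁻ (35.9), NH₂⁻ (38.0).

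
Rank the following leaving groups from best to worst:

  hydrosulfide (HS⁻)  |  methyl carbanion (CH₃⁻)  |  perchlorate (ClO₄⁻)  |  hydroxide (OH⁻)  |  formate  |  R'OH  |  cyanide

Rank by basicity of the departing species: weakest base leaves most easily.
perchlorate (ClO₄⁻): pKₐ(HClO₄) ≈ -10
R'OH: pKₐ(R'OH₂⁺) ≈ -2.4 — neutral; leaves from a protonated ether (an oxonium ion, R–O(H)R'⁺)
formate: pKₐ(HCOOH) ≈ 3.8 — resonance-stabilised carboxylate
hydrosulfide (HS⁻): pKₐ(H₂S) ≈ 7 — larger and more polarisable than the oxygen analogue
cyanide: pKₐ(HCN) ≈ 9.2 — sp carbon stabilises the charge somewhat, but still a poor LG
hydroxide (OH⁻): pKₐ(H₂O) ≈ 15.7
methyl carbanion (CH₃⁻): pKₐ(CH₄) ≈ 48 — unstabilised carbanion; the worst conceivable leaving group

perchlorate (ClO₄⁻) > R'OH > formate > hydrosulfide (HS⁻) > cyanide > hydroxide (OH⁻) > methyl carbanion (CH₃⁻)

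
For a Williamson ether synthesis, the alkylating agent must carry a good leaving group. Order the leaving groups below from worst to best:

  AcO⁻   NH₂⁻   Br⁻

A good leaving group is a weak base: the lower the pKₐ of its conjugate acid, the more readily it departs.
Br⁻: pKₐ(HBr) ≈ -9 — weak base; good leaving group
AcO⁻: pKₐ(CH₃COOH) ≈ 4.8
NH₂⁻: pKₐ(NH₃) ≈ 38 — extremely strong base; never a leaving group
The question asks for worst first, so the sequence is read in increasing leaving-group ability.

NH₂⁻ < AcO⁻ < Br⁻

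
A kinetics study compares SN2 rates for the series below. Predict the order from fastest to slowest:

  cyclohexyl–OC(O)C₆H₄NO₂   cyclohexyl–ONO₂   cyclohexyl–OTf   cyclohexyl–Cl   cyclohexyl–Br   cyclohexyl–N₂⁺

cyclohexyl–N₂⁺ > cyclohexyl–OTf > cyclohexyl–Br > cyclohexyl–Cl > cyclohexyl–ONO₂ > cyclohexyl–OC(O)C₆H₄NO₂

Same R in every case — rank the leaving groups.
Rank by basicity of the departing species: weakest base leaves most easily.
cyclohexyl–N₂⁺ loses N₂: no meaningful conjugate acid; N₂ departs as an exceptionally stable neutral molecule
cyclohexyl–OTf loses OTf⁻: pKₐ(CF₃SO₃H (triflic acid)) ≈ -14
cyclohexyl–Br loses Br⁻: pKₐ(HBr) ≈ -9
cyclohexyl–Cl loses Cl⁻: pKₐ(HCl) ≈ -7
cyclohexyl–ONO₂ loses NO₃⁻: pKₐ(HNO₃) ≈ -1.3
cyclohexyl–OC(O)C₆H₄NO₂ loses p-O₂N–C₆H₄–COO⁻: pKₐ(p-nitrobenzoic acid) ≈ 3.4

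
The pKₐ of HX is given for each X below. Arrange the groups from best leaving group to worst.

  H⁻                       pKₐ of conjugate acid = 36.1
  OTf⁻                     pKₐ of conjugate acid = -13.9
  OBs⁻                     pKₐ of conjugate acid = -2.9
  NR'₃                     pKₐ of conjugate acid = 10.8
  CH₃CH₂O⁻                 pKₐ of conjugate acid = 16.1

Lower conjugate-acid pKₐ ⇒ weaker base ⇒ better leaving group.
Sorting by the given values: OTf⁻ (-13.9), OBs⁻ (-2.9), NR'₃ (10.8), CH₃CH₂O⁻ (16.1), H⁻ (36.1).

OTf⁻ > OBs⁻ > NR'₃ > CH₃CH₂O⁻ > H⁻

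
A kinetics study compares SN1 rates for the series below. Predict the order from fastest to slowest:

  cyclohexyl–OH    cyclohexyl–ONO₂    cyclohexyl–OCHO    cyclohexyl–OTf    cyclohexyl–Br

The skeletons are identical, so relative rate is governed entirely by leaving-group ability.
The more stable X⁻ (or X) is on its own — i.e. the weaker a base it is — the better a leaving group it makes.
cyclohexyl–OTf loses OTf⁻: pKₐ(CF₃SO₃H (triflic acid)) ≈ -14
cyclohexyl–Br loses Br⁻: pKₐ(HBr) ≈ -9
cyclohexyl–ONO₂ loses NO₃⁻: pKₐ(HNO₃) ≈ -1.3
cyclohexyl–OCHO loses HCOO⁻: pKₐ(HCOOH) ≈ 3.8
cyclohexyl–OH loses OH⁻: pKₐ(H₂O) ≈ 15.7

cyclohexyl–OTf > cyclohexyl–Br > cyclohexyl–ONO₂ > cyclohexyl–OCHO > cyclohexyl–OH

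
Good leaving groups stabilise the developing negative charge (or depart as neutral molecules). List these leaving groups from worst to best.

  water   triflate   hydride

Rank by basicity of the departing species: weakest base leaves most easily.
triflate: pKₐ(CF₃SO₃H (triflic acid)) ≈ -14
water: pKₐ(H₃O⁺) ≈ -1.7
hydride: pKₐ(H₂) ≈ 36
Reversing gives the worst-to-best order requested.

hydride < water < triflate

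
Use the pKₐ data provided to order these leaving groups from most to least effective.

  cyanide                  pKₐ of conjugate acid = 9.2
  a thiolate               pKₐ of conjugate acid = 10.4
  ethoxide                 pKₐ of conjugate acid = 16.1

cyanide > a thiolate > ethoxide

Lower conjugate-acid pKₐ ⇒ weaker base ⇒ better leaving group.
Sorting by the given values: cyanide (9.2), a thiolate (10.4), ethoxide (16.1).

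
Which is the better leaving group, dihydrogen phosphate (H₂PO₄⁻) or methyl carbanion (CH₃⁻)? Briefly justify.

dihydrogen phosphate (H₂PO₄⁻) is the better leaving group.
pKₐ(H₃PO₄) ≈ 2.1 versus pKₐ(CH₄) ≈ 48: dihydrogen phosphate (H₂PO₄⁻) is the much weaker base.
Moderate base; biological leaving group after further activation.

dihydrogen phosphate (H₂PO₄⁻)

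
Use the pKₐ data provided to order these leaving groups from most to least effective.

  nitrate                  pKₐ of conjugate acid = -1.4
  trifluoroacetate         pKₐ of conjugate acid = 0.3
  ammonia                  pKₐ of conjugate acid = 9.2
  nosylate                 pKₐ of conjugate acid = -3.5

Lower conjugate-acid pKₐ ⇒ weaker base ⇒ better leaving group.
Sorting by the given values: nosylate (-3.5), nitrate (-1.4), trifluoroacetate (0.3), ammonia (9.2).

nosylate > nitrate > trifluoroacetate > ammonia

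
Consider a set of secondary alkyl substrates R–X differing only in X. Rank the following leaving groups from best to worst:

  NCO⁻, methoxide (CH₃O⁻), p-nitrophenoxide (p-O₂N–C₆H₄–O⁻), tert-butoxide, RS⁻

NCO⁻ > p-nitrophenoxide (p-O₂N–C₆H₄–O⁻) > RS⁻ > methoxide (CH₃O⁻) > tert-butoxide

NCO⁻: pKₐ(HOCN) ≈ 3.5
p-nitrophenoxide (p-O₂N–C₆H₄–O⁻): pKₐ(p-nitrophenol) ≈ 7.2
RS⁻: pKₐ(RSH (a thiol)) ≈ 10.5
methoxide (CH₃O⁻): pKₐ(CH₃OH) ≈ 15.5
tert-butoxide: pKₐ(t-BuOH) ≈ 18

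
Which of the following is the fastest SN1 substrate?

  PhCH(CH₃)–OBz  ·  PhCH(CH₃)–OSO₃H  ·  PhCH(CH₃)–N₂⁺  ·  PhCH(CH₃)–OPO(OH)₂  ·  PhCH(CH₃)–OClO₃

Identical carbon frameworks mean the comparison reduces to leaving-group quality.
Rank by basicity of the departing species: weakest base leaves most easily.
PhCH(CH₃)–N₂⁺ loses N₂: no meaningful conjugate acid; N₂ departs as an exceptionally stable neutral molecule
PhCH(CH₃)–OClO₃ loses ClO₄⁻: pKₐ(HClO₄) ≈ -10
PhCH(CH₃)–OSO₃H loses HSO₄⁻: pKₐ(H₂SO₄) ≈ -3
PhCH(CH₃)–OPO(OH)₂ loses H₂PO₄⁻: pKₐ(H₃PO₄) ≈ 2.1
PhCH(CH₃)–OBz loses PhCOO⁻: pKₐ(C₆H₅COOH) ≈ 4.2

PhCH(CH₃)–N₂⁺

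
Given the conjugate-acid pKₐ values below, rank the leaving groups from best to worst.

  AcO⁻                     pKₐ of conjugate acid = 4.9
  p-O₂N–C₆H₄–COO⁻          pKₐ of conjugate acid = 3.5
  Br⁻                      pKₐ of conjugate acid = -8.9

Br⁻ > p-O₂N–C₆H₄–COO⁻ > AcO⁻

Lower conjugate-acid pKₐ ⇒ weaker base ⇒ better leaving group.
Sorting by the given values: Br⁻ (-8.9), p-O₂N–C₆H₄–COO⁻ (3.5), AcO⁻ (4.9).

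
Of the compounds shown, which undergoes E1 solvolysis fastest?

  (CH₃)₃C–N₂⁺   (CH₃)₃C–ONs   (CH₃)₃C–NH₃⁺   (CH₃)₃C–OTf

(CH₃)₃C–N₂⁺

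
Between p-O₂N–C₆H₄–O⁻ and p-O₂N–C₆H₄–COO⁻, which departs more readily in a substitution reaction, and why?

p-O₂N–C₆H₄–COO⁻ is the better leaving group.
pKₐ(p-nitrobenzoic acid) ≈ 3.4 versus pKₐ(p-nitrophenol) ≈ 7.2: p-O₂N–C₆H₄–COO⁻ is the much weaker base.
Electron-withdrawing nitro group stabilises the carboxylate.

p-O₂N–C₆H₄–COO⁻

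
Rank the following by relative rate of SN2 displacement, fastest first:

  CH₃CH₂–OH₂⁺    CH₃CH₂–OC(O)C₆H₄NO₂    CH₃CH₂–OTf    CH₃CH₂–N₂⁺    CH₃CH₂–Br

Same R in every case — rank the leaving groups.
A good leaving group is a weak base: the lower the pKₐ of its conjugate acid, the more readily it departs.
CH₃CH₂–N₂⁺ loses N₂: no meaningful conjugate acid; N₂ departs as an exceptionally stable neutral molecule
CH₃CH₂–OTf loses OTf⁻: pKₐ(CF₃SO₃H (triflic acid)) ≈ -14
CH₃CH₂–Br loses Br⁻: pKₐ(HBr) ≈ -9
CH₃CH₂–OH₂⁺ loses H₂O: pKₐ(H₃O⁺) ≈ -1.7
CH₃CH₂–OC(O)C₆H₄NO₂ loses p-O₂N–C₆H₄–COO⁻: pKₐ(p-nitrobenzoic acid) ≈ 3.4

CH₃CH₂–N₂⁺ > CH₃CH₂–OTf > CH₃CH₂–Br > CH₃CH₂–OH₂⁺ > CH₃CH₂–OC(O)C₆H₄NO₂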